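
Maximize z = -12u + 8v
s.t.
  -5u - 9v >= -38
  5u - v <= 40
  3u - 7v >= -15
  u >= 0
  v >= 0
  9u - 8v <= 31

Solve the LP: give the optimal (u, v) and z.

Feasible corners and z = -12u + 8v:
  (131/62, 189/62) → z = -30/31
  (53/11, 17/11) → z = -500/11
  (0, 15/7) → z = 120/7
  (0, 0) → z = 0
  (31/9, 0) → z = -124/3

At the optimal vertex, 3u - 7v = -15 and u = 0.
Solving simultaneously gives u = 0, v = 15/7.

u = 0, v = 15/7, maximum z = 120/7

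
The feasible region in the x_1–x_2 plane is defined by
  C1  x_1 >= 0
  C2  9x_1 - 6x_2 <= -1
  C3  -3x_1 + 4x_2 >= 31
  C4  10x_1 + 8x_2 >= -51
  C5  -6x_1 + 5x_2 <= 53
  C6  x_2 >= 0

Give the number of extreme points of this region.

Intersecting each pair of boundary lines and keeping only the points that satisfy every inequality leaves:
  (0, 31/4)
  (0, 53/5)
  (91/9, 46/3)
  (313/9, 157/3)

4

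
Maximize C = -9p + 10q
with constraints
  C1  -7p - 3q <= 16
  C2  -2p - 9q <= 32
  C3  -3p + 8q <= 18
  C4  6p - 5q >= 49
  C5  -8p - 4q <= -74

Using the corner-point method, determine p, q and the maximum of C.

The feasible region is unbounded (it extends along (8, 3), (9, -2)), but C strictly decreases along every unbounded feasible direction, so there is no improving ray and the maximum is attained at a vertex.

The optimum lies where -3p + 8q = 18 and 6p - 5q = 49.
Solving simultaneously gives p = 482/33, q = 85/11.

p = 482/33, q = 85/11, maximum C = -596/11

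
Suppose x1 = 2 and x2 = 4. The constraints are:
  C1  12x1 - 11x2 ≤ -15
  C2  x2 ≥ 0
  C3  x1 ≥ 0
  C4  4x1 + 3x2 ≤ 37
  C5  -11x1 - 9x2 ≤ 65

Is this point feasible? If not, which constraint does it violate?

feasible

C1: -20 ≤ -15 ✓
C2: 4 ≥ 0 ✓
C3: 2 ≥ 0 ✓
C4: 20 ≤ 37 ✓
C5: -58 ≤ 65 ✓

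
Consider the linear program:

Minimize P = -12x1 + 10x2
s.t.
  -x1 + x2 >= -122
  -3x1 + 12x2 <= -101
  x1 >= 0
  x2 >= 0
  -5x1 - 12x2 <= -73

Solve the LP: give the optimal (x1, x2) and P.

Extreme points and P = -12x1 + 10x2:
  (1363/9, 265/9) → P = -13706/9
  (122, 0) → P = -1464
  (101/3, 0) → P = -404

x1 = 1363/9, x2 = 265/9, minimum P = -13706/9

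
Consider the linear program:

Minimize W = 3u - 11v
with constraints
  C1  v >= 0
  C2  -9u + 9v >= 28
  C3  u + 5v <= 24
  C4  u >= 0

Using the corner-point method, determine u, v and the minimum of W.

Vertices and W = 3u - 11v:
  (38/27, 122/27) → W = -1228/27
  (0, 28/9) → W = -308/9
  (0, 24/5) → W = -264/5

u = 0, v = 24/5, minimum W = -264/5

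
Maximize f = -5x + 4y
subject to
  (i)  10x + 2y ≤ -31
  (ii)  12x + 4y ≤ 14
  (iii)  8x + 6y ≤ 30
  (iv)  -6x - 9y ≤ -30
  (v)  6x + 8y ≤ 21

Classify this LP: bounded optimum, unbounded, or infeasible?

unbounded

From the feasible point (-17/2, 9), moving in the direction (-8, 6) keeps every constraint satisfied while f increases without bound.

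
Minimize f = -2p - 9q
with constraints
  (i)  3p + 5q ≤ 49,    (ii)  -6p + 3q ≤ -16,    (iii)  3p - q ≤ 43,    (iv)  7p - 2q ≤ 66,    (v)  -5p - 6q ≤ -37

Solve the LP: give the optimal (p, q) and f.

Vertices and f = -2p - 9q:
  (227/39, 82/13) → f = -2668/39
  (428/41, 145/41) → f = -2161/41
  (69/17, 142/51) → f = -564/17
  (235/26, -71/52) → f = -301/52

p = 227/39, q = 82/13, minimum f = -2668/39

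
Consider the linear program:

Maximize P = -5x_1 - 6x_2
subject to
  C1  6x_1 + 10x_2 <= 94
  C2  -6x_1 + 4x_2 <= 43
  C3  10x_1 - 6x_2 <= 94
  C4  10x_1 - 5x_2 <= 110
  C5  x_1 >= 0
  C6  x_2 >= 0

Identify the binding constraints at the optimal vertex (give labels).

C5 and C6

Vertices and P = -5x_1 - 6x_2:
  (188/17, 47/17) → P = -1222/17
  (0, 47/5) → P = -282/5
  (47/5, 0) → P = -47
  (0, 0) → P = 0

The maximum is at (0, 0). Substituting into each constraint, equality holds for C5 and C6; the remaining constraints have slack.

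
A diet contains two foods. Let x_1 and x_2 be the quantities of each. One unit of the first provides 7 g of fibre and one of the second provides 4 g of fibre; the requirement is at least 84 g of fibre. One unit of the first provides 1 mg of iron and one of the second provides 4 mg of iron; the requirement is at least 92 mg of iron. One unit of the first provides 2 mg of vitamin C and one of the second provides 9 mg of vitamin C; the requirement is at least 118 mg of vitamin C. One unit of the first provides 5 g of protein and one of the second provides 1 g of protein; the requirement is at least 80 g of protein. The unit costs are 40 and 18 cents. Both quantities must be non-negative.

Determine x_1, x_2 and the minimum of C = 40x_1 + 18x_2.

Extreme points and C = 40x_1 + 18x_2:
  (0, 80) → C = 1440
  (92, 0) → C = 3680
  (12, 20) → C = 840
The feasible region is unbounded (it extends along (0, 1), (1, 0)), but C strictly increases along every unbounded feasible direction, so there is no improving ray and the minimum is attained at a vertex.

x_1 = 12, x_2 = 20, minimum C = 840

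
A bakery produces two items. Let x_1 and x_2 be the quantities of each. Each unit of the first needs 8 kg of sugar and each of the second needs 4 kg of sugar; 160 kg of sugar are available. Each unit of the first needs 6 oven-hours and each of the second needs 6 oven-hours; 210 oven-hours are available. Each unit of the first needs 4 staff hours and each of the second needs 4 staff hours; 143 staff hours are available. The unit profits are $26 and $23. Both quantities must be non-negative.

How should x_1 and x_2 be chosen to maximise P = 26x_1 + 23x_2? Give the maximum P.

Corner points and P = 26x_1 + 23x_2:
  (0, 0) → P = 0
  (0, 35) → P = 805
  (20, 0) → P = 520
  (5, 30) → P = 820

The optimum lies where 8x_1 + 4x_2 = 160 and 6x_1 + 6x_2 = 210.
Solving simultaneously gives x_1 = 5, x_2 = 30.

x_1 = 5, x_2 = 30, maximum P = 820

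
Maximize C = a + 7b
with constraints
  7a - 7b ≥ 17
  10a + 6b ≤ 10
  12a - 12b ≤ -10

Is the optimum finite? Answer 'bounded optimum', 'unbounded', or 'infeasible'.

infeasible

Constraints 7a - 7b ≥ 17 and 12a - 12b ≤ -10 have parallel boundaries but demand opposite sides — no point can satisfy both, so the region is empty.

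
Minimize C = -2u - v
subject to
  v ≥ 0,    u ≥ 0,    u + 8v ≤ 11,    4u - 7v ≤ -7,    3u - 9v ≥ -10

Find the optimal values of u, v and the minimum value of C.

Vertices and C = -2u - v:
  (0, 1) → C = -1
  (0, 10/9) → C = -10/9
  (7/15, 19/15) → C = -11/5

The optimum lies where 4u - 7v = -7 and 3u - 9v = -10.
Solving simultaneously gives u = 7/15, v = 19/15.

u = 7/15, v = 19/15, minimum C = -11/5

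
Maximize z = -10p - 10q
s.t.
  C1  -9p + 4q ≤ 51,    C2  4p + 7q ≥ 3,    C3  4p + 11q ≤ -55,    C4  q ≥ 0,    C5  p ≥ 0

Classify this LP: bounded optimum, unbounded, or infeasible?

infeasible

The boundaries -9p + 4q = 51 and p = 0 meet at (0, 51/4), but that point violates 4p + 11q ≤ -55. Every candidate vertex is excluded by some other constraint, so the feasible region is empty.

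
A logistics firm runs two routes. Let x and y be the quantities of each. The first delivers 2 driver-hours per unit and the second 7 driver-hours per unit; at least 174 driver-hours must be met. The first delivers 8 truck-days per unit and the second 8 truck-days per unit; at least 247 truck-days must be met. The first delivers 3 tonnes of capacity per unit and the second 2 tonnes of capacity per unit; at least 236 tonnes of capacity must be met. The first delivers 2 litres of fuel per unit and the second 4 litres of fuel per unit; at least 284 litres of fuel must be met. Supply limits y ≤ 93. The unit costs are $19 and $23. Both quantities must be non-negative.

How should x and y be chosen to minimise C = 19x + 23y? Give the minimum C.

Feasible corners and C = 19x + 23y:
  (142, 0) → C = 2698
  (47, 95/2) → C = 3971/2
  (50/3, 93) → C = 7367/3
The feasible region is unbounded (it extends along (1, 0)), but C strictly increases along every unbounded feasible direction, so there is no improving ray and the minimum is attained at a vertex.

x = 47, y = 95/2, minimum C = 3971/2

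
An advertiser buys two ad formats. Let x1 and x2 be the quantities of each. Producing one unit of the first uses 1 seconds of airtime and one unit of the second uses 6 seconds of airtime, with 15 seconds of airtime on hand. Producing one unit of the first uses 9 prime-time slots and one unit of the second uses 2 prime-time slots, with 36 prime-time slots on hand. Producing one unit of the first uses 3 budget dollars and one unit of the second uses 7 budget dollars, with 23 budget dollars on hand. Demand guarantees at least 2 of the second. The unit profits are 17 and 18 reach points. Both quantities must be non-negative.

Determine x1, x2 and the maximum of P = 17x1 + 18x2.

Feasible corners and P = 17x1 + 18x2:
  (0, 5/2) → P = 45
  (0, 2) → P = 36
  (3, 2) → P = 87

x1 = 3, x2 = 2, maximum P = 87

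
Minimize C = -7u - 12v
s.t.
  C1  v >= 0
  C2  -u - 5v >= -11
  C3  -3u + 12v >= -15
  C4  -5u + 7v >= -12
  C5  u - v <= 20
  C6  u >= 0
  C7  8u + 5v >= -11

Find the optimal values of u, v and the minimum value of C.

u = 137/32, v = 43/32, minimum C = -1475/32

Feasible corners and C = -7u - 12v:
  (12/5, 0) → C = -84/5
  (0, 0) → C = 0
  (137/32, 43/32) → C = -1475/32
  (0, 11/5) → C = -132/5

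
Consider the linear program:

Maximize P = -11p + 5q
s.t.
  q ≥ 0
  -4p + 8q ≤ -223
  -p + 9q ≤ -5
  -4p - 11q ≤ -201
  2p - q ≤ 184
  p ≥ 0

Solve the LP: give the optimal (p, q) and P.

Feasible corners and P = -11p + 5q:
  (223/4, 0) → P = -2453/4
  (92, 0) → P = -1012
  (281/4, 29/4) → P = -1473/2
  (1651/17, 174/17) → P = -17291/17

p = 223/4, q = 0, maximum P = -2453/4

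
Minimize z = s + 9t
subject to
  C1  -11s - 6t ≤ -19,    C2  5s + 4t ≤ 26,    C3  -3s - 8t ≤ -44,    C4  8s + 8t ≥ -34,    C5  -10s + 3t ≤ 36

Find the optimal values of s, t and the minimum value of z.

Feasible corners and z = s + 9t:
  (-8/5, 61/10) → z = 533/10
  (-53/31, 586/93) → z = 55
  (8/7, 71/14) → z = 655/14
  (-6/5, 8) → z = 354/5

s = 8/7, t = 71/14, minimum z = 655/14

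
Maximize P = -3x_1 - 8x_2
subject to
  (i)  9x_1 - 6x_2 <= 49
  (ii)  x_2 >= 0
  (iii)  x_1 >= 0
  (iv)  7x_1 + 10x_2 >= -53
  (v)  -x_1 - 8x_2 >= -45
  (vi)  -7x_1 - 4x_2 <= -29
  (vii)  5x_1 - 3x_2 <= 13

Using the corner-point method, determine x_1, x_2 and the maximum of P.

Extreme points and P = -3x_1 - 8x_2:
  (1, 11/2) → P = -47
  (239/43, 212/43) → P = -2413/43
  (139/41, 54/41) → P = -849/41

x_1 = 139/41, x_2 = 54/41, maximum P = -849/41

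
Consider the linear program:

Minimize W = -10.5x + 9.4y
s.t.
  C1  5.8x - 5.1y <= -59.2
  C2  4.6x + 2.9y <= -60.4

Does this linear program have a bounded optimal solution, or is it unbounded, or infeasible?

unbounded

From the feasible point (-11993/1007, -1950/1007), moving in the direction (-5.1, -5.8) keeps every constraint satisfied while W decreases without bound.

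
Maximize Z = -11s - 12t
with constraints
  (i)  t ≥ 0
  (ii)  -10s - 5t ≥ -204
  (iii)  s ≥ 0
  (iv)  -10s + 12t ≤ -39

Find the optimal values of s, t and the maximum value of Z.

s = 39/10, t = 0, maximum Z = -429/10

Extreme points and Z = -11s - 12t:
  (102/5, 0) → Z = -1122/5
  (39/10, 0) → Z = -429/10
  (2643/170, 165/17) → Z = -48873/170

The binding constraints are t = 0 and -10s + 12t = -39.
Solving simultaneously gives s = 39/10, t = 0.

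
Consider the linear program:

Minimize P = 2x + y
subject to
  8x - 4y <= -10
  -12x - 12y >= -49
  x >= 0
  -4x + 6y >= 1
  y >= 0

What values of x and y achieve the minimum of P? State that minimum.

x = 0, y = 5/2, minimum P = 5/2

Vertices and P = 2x + y:
  (19/36, 32/9) → P = 83/18
  (0, 5/2) → P = 5/2
  (0, 49/12) → P = 49/12

The binding constraints are 8x - 4y = -10 and x = 0.
Solving simultaneously gives x = 0, y = 5/2.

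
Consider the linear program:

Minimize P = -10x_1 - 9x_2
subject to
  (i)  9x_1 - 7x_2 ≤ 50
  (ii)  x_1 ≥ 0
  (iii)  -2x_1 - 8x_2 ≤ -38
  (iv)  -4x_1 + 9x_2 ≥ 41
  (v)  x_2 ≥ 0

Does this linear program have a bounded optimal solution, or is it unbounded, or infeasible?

unbounded

From the feasible point (737/53, 569/53), moving in the direction (0, 1) keeps every constraint satisfied while P decreases without bound.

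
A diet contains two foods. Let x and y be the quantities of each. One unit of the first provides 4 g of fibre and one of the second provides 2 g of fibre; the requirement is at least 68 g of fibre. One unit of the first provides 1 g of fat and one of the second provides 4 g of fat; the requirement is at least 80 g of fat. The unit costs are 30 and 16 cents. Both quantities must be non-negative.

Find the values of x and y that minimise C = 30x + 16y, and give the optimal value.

x = 8, y = 18, minimum C = 528

Vertices and C = 30x + 16y:
  (0, 34) → C = 544
  (80, 0) → C = 2400
  (8, 18) → C = 528
The feasible region is unbounded (it extends along (0, 1), (1, 0)), but C strictly increases along every unbounded feasible direction, so there is no improving ray and the minimum is attained at a vertex.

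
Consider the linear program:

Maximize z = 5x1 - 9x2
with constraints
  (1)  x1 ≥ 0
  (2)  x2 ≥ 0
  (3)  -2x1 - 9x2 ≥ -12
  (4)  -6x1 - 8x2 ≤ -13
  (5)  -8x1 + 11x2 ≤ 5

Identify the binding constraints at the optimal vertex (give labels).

Corner points and z = 5x1 - 9x2:
  (6, 0) → z = 30
  (13/6, 0) → z = 65/6
  (87/94, 53/47) → z = -519/94
  (103/130, 67/65) → z = -691/130

The maximum is at (6, 0). Substituting into each constraint, equality holds for (2) and (3); the remaining constraints have slack.

(2) and (3)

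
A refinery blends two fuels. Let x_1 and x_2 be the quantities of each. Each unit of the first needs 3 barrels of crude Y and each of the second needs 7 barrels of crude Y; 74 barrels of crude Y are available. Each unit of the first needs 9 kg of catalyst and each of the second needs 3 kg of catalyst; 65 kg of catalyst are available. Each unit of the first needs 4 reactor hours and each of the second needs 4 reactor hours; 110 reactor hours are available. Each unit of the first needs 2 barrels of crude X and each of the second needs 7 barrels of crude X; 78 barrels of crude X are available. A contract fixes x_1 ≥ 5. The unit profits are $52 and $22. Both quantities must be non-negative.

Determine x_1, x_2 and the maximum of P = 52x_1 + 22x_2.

Feasible corners and P = 52x_1 + 22x_2:
  (65/9, 0) → P = 3380/9
  (5, 0) → P = 260
  (5, 20/3) → P = 1220/3

The optimum lies where 9x_1 + 3x_2 = 65 and x_1 = 5.
Solving simultaneously gives x_1 = 5, x_2 = 20/3.

x_1 = 5, x_2 = 20/3, maximum P = 1220/3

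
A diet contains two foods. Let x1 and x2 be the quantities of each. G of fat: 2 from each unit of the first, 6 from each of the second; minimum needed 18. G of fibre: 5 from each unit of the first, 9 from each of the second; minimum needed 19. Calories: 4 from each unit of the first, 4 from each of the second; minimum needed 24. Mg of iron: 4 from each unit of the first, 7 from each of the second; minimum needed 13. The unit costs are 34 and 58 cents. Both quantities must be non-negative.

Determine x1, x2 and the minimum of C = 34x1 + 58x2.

Corner points and C = 34x1 + 58x2:
  (0, 6) → C = 348
  (9, 0) → C = 306
  (9/2, 3/2) → C = 240
The feasible region is unbounded (it extends along (0, 1), (1, 0)), but C strictly increases along every unbounded feasible direction, so there is no improving ray and the minimum is attained at a vertex.

The binding constraints are 2x1 + 6x2 = 18 and 4x1 + 4x2 = 24.
Solving simultaneously gives x1 = 9/2, x2 = 3/2.

x1 = 9/2, x2 = 3/2, minimum C = 240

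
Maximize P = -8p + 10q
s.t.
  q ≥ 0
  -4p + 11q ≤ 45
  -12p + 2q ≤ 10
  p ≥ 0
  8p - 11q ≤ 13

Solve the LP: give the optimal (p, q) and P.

p = 0, q = 45/11, maximum P = 450/11

Vertices and P = -8p + 10q:
  (0, 0) → P = 0
  (13/8, 0) → P = -13
  (0, 45/11) → P = 450/11
  (29/2, 103/11) → P = -246/11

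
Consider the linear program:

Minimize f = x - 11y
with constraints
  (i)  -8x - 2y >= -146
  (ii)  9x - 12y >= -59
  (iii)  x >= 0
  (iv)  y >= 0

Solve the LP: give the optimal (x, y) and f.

Vertices and f = x - 11y:
  (43/3, 47/3) → f = -158
  (73/4, 0) → f = 73/4
  (0, 59/12) → f = -649/12
  (0, 0) → f = 0

The binding constraints are -8x - 2y = -146 and 9x - 12y = -59.
Solving simultaneously gives x = 43/3, y = 47/3.

x = 43/3, y = 47/3, minimum f = -158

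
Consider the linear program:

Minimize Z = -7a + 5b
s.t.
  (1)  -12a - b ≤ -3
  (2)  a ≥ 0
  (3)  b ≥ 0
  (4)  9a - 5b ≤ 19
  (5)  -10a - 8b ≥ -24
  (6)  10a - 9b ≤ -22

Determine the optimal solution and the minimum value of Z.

a = 4/17, b = 46/17, minimum Z = 202/17

At the optimal vertex, -10a - 8b = -24 and 10a - 9b = -22.
Solving simultaneously gives a = 4/17, b = 46/17.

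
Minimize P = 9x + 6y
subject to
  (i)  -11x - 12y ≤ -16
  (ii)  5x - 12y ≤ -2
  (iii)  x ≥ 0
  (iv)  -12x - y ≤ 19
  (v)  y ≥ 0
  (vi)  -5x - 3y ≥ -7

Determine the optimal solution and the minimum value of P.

x = 0, y = 4/3, minimum P = 8

Feasible corners and P = 9x + 6y:
  (7/8, 17/32) → P = 177/16
  (0, 4/3) → P = 8
  (26/25, 3/5) → P = 324/25
  (0, 7/3) → P = 14

The binding constraints are -11x - 12y = -16 and x = 0.
Solving simultaneously gives x = 0, y = 4/3.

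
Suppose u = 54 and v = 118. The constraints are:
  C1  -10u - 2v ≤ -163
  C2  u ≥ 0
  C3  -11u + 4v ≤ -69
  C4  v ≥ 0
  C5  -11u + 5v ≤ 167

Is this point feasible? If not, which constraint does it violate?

C1: -776 ≤ -163 ✓
C2: 54 ≥ 0 ✓
C3: -122 ≤ -69 ✓
C4: 118 ≥ 0 ✓
C5: -4 ≤ 167 ✓

feasible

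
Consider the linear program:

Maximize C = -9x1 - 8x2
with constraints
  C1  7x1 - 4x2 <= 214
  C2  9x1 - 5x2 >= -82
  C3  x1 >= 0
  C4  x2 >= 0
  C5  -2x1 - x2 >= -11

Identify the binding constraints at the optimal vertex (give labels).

C3 and C4

Extreme points and C = -9x1 - 8x2:
  (0, 0) → C = 0
  (0, 11) → C = -88
  (11/2, 0) → C = -99/2

The maximum is at (0, 0). Substituting into each constraint, equality holds for C3 and C4; the remaining constraints have slack.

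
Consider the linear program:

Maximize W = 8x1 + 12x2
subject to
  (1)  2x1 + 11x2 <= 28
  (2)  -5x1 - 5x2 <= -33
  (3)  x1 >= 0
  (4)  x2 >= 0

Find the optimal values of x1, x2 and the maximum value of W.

x1 = 14, x2 = 0, maximum W = 112

Vertices and W = 8x1 + 12x2:
  (223/45, 74/45) → W = 2672/45
  (14, 0) → W = 112
  (33/5, 0) → W = 264/5

The binding constraints are 2x1 + 11x2 = 28 and x2 = 0.
Solving simultaneously gives x1 = 14, x2 = 0.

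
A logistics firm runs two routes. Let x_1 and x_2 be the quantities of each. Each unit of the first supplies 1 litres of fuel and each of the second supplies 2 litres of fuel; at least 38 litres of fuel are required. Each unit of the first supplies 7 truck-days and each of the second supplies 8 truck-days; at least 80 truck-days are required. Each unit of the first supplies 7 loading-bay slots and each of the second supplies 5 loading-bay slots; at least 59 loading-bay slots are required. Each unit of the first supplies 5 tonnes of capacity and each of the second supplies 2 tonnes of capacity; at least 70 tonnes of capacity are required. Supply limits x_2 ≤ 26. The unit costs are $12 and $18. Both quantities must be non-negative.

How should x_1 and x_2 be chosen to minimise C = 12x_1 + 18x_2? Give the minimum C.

Extreme points and C = 12x_1 + 18x_2:
  (38, 0) → C = 456
  (8, 15) → C = 366
  (18/5, 26) → C = 2556/5
The feasible region is unbounded (it extends along (1, 0)), but C strictly increases along every unbounded feasible direction, so there is no improving ray and the minimum is attained at a vertex.

The binding constraints are x_1 + 2x_2 = 38 and 5x_1 + 2x_2 = 70.
Solving simultaneously gives x_1 = 8, x_2 = 15.

x_1 = 8, x_2 = 15, minimum C = 366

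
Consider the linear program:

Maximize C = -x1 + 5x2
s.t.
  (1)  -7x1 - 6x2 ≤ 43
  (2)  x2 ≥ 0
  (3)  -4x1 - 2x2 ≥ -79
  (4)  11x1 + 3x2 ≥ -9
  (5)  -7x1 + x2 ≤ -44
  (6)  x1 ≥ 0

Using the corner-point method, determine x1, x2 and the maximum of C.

x1 = 167/18, x2 = 377/18, maximum C = 859/9

Extreme points and C = -x1 + 5x2:
  (79/4, 0) → C = -79/4
  (44/7, 0) → C = -44/7
  (167/18, 377/18) → C = 859/9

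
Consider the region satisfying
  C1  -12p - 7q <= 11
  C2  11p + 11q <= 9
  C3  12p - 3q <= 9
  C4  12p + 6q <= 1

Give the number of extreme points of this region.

Pairwise boundary intersections that survive every other constraint:
  (-184/55, 229/55)
  (1/4, -2)
  (-43/66, 97/66)
  (19/36, -8/9)

4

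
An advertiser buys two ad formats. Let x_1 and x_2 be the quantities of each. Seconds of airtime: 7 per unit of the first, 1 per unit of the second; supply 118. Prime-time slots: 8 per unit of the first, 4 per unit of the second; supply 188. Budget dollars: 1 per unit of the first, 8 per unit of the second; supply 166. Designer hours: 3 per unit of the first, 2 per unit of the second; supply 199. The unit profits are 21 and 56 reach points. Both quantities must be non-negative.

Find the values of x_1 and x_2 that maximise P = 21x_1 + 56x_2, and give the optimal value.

x_1 = 14, x_2 = 19, maximum P = 1358

Corner points and P = 21x_1 + 56x_2:
  (0, 0) → P = 0
  (0, 83/4) → P = 1162
  (118/7, 0) → P = 354
  (71/5, 93/5) → P = 6699/5
  (14, 19) → P = 1358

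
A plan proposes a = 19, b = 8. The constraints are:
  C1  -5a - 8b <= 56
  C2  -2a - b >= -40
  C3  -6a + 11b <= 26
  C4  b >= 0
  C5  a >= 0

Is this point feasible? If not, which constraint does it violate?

not feasible — violates C2

Constraint C2: -2a - b = -46, which is not ≥ -40. All other constraints are satisfied.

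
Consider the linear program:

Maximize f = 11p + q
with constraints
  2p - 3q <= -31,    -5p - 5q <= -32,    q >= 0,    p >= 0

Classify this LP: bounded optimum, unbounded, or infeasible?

unbounded

From the feasible point (0, 31/3), moving in the direction (0, 1) keeps every constraint satisfied while f increases without bound.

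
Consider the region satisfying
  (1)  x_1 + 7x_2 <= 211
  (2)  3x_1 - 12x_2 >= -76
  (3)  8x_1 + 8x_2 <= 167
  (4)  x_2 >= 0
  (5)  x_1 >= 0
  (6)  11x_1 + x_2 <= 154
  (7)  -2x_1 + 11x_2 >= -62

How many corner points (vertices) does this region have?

Pairwise boundary intersections that survive every other constraint:
  (349/30, 1109/120)
  (0, 19/3)
  (213/16, 121/16)
  (0, 0)
  (14, 0)

5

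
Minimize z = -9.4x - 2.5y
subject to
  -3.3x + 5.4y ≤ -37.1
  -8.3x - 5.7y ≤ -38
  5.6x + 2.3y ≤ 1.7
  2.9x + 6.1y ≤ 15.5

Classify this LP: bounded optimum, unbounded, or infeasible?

The boundaries -3.3x + 5.4y = -37.1 and -8.3x - 5.7y = -38 meet at (13889/2121, -18253/6363), but that point violates 5.6x + 2.3y ≤ 1.7. Every candidate vertex is excluded by some other constraint, so the feasible region is empty.

infeasible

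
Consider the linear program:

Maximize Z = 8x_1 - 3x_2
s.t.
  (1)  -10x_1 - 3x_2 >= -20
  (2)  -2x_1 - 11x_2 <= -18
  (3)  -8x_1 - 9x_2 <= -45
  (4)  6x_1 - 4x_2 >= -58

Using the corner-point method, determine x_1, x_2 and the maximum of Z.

Corner points and Z = 8x_1 - 3x_2:
  (15/22, 145/33) → Z = -85/11
  (-47/29, 350/29) → Z = -1426/29
  (-171/43, 367/43) → Z = -2469/43

The binding constraints are -10x_1 - 3x_2 = -20 and -8x_1 - 9x_2 = -45.
Solving simultaneously gives x_1 = 15/22, x_2 = 145/33.

x_1 = 15/22, x_2 = 145/33, maximum Z = -85/11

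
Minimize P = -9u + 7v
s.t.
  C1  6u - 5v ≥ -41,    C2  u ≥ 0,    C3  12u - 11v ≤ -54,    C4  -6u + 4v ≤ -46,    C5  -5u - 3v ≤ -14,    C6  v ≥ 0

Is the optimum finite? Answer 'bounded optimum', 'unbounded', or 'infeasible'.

From the feasible point (197/3, 87), moving in the direction (11, 12) keeps every constraint satisfied while P decreases without bound.

unbounded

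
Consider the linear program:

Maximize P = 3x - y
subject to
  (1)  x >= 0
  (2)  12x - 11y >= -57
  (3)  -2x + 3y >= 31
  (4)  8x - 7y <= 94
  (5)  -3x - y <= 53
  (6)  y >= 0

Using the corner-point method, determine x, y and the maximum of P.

x = 1433/4, y = 396, maximum P = 2715/4

Vertices and P = 3x - y:
  (85/7, 129/7) → P = 18
  (1433/4, 396) → P = 2715/4
  (499/10, 218/5) → P = 1061/10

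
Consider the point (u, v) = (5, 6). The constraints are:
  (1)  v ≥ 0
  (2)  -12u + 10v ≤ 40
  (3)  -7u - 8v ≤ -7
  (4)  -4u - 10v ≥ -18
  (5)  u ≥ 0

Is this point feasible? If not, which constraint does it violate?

not feasible — violates (4)

Constraint (4): -4u - 10v = -80, which is not ≥ -18. All other constraints are satisfied.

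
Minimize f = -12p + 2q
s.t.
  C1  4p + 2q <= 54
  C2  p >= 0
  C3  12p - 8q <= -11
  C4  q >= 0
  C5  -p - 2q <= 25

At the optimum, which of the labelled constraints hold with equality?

Extreme points and f = -12p + 2q:
  (0, 27) → f = 54
  (205/28, 173/14) → f = -442/7
  (0, 11/8) → f = 11/4

The minimum is at (205/28, 173/14). Substituting into each constraint, equality holds for C1 and C3; the remaining constraints have slack.

C1 and C3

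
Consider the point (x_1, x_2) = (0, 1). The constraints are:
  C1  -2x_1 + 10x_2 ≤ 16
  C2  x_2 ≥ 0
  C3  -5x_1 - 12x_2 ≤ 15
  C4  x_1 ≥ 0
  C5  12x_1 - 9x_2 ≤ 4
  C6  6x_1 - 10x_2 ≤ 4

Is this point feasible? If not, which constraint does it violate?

C1: 10 ≤ 16 ✓
C2: 1 ≥ 0 ✓
C3: -12 ≤ 15 ✓
C4: 0 ≥ 0 ✓
C5: -9 ≤ 4 ✓
C6: -10 ≤ 4 ✓

feasible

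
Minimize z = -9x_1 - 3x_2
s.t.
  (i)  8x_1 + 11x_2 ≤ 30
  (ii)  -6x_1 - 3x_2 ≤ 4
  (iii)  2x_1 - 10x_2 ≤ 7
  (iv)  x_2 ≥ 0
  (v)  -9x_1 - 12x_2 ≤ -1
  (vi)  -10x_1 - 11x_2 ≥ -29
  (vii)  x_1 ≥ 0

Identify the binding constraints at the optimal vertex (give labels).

Feasible corners and z = -9x_1 - 3x_2:
  (1/9, 0) → z = -1
  (29/10, 0) → z = -261/10
  (0, 1/12) → z = -1/4
  (0, 29/11) → z = -87/11

The minimum is at (29/10, 0). Substituting into each constraint, equality holds for (iv) and (vi); the remaining constraints have slack.

(iv) and (vi)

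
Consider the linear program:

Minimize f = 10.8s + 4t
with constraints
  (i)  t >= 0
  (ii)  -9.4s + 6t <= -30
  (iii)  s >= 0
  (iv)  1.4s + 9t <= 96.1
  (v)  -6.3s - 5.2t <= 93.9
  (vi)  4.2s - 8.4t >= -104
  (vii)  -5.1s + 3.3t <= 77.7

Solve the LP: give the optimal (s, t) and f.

s = 150/47, t = 0, minimum f = 1620/47

Vertices and f = 10.8s + 4t:
  (150/47, 0) → f = 1620/47
  (961/14, 0) → f = 25947/35
  (1411/155, 43067/4650) → f = 314716/2325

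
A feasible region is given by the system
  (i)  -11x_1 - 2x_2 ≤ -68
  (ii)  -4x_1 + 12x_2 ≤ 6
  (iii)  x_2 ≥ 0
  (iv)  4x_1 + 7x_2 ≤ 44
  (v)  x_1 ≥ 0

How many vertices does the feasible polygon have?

Pairwise boundary intersections that survive every other constraint:
  (201/35, 169/70)
  (68/11, 0)
  (243/38, 50/19)
  (11, 0)

4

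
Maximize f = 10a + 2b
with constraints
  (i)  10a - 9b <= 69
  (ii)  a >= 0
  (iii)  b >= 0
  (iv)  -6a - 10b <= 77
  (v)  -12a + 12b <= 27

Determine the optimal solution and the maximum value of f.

Feasible corners and f = 10a + 2b:
  (69/10, 0) → f = 69
  (357/4, 183/2) → f = 2151/2
  (0, 0) → f = 0
  (0, 9/4) → f = 9/2

The optimum lies where 10a - 9b = 69 and -12a + 12b = 27.
Solving simultaneously gives a = 357/4, b = 183/2.

a = 357/4, b = 183/2, maximum f = 2151/2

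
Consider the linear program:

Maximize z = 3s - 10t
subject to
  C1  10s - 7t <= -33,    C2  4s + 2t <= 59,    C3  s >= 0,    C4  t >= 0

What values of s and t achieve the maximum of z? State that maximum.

s = 0, t = 33/7, maximum z = -330/7

Vertices and z = 3s - 10t:
  (347/48, 361/24) → z = -6179/48
  (0, 33/7) → z = -330/7
  (0, 59/2) → z = -295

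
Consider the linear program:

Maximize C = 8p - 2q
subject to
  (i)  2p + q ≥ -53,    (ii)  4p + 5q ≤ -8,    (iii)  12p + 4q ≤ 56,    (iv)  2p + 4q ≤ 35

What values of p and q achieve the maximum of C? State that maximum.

Feasible corners and C = 8p - 2q:
  (67, -187) → C = 910
  (-247/6, 88/3) → C = -388
  (78/11, -80/11) → C = 784/11
  (-69/2, 26) → C = -328

p = 67, q = -187, maximum C = 910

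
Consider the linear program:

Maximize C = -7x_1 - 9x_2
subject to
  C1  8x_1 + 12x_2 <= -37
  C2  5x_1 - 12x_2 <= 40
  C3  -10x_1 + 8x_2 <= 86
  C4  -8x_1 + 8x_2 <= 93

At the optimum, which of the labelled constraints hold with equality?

Feasible corners and C = -7x_1 - 9x_2:
  (3/13, -505/156) → C = 1431/52
  (-166/23, 159/92) → C = 3217/92
  (-169/10, -83/8) → C = 8467/40

The maximum is at (-169/10, -83/8). Substituting into each constraint, equality holds for C2 and C3; the remaining constraints have slack.

C2 and C3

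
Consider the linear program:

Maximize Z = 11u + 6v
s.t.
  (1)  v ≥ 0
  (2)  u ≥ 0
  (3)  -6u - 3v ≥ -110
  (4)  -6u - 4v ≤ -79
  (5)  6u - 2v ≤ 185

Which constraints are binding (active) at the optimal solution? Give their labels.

(2) and (3)

Extreme points and Z = 11u + 6v:
  (55/3, 0) → Z = 605/3
  (79/6, 0) → Z = 869/6
  (0, 110/3) → Z = 220
  (0, 79/4) → Z = 237/2

The maximum is at (0, 110/3). Substituting into each constraint, equality holds for (2) and (3); the remaining constraints have slack.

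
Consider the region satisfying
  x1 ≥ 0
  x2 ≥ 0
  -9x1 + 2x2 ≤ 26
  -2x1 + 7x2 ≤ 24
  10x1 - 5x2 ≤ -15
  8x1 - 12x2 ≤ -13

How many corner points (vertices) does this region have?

Pairwise boundary intersections that survive every other constraint:
  (0, 24/7)
  (0, 3)
  (1/4, 7/2)

3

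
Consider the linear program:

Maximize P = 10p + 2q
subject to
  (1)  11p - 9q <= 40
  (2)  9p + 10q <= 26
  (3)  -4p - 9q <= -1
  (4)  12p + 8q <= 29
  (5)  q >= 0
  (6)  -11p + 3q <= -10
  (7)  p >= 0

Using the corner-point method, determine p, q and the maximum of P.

Corner points and P = 10p + 2q:
  (41/24, 17/16) → P = 461/24
  (178/137, 196/137) → P = 2172/137
  (29/12, 0) → P = 145/6
  (10/11, 0) → P = 100/11

p = 29/12, q = 0, maximum P = 145/6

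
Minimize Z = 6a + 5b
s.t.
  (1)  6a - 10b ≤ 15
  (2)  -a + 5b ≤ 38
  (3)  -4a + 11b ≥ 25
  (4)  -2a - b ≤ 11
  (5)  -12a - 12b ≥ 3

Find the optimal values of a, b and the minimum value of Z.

a = -73/13, b = 3/13, minimum Z = -423/13

Corner points and Z = 6a + 5b:
  (-93/11, 65/11) → Z = -233/11
  (-157/24, 151/24) → Z = -187/24
  (-73/13, 3/13) → Z = -423/13
  (-37/20, 8/5) → Z = -31/10

The optimum lies where -4a + 11b = 25 and -2a - b = 11.
Solving simultaneously gives a = -73/13, b = 3/13.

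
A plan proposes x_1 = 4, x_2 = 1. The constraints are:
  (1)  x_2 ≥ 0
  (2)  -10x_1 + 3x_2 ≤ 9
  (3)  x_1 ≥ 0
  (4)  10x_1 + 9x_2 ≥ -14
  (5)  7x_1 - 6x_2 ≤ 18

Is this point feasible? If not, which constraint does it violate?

Constraint (5): 7x_1 - 6x_2 = 22, which is not ≤ 18. All other constraints are satisfied.

not feasible — violates (5)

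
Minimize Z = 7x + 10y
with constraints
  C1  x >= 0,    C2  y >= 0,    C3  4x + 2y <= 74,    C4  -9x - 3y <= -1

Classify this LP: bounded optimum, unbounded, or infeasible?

bounded optimum

Vertices and Z = 7x + 10y:
  (0, 37) → Z = 370
  (0, 1/3) → Z = 10/3
  (37/2, 0) → Z = 259/2
  (1/9, 0) → Z = 7/9
The feasible region has finitely many vertices and no improving ray; the minimum is 7/9 at (1/9, 0).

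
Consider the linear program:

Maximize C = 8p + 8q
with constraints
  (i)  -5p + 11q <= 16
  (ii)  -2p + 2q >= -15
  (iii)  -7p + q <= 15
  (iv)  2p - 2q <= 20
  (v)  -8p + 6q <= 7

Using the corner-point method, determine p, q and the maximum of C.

p = 197/12, q = 107/12, maximum C = 608/3

Vertices and C = 8p + 8q:
  (197/12, 107/12) → C = 608/3
  (19/58, 93/58) → C = 448/29
  (-15/4, -45/4) → C = -120
  (-83/34, -71/34) → C = -616/17

The optimum lies where -5p + 11q = 16 and -2p + 2q = -15.
Solving simultaneously gives p = 197/12, q = 107/12.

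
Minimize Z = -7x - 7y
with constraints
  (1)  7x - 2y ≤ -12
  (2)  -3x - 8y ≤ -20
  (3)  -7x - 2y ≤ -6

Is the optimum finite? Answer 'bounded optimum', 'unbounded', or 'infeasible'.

unbounded

From the feasible point (-3/7, 9/2), moving in the direction (2, 7) keeps every constraint satisfied while Z decreases without bound.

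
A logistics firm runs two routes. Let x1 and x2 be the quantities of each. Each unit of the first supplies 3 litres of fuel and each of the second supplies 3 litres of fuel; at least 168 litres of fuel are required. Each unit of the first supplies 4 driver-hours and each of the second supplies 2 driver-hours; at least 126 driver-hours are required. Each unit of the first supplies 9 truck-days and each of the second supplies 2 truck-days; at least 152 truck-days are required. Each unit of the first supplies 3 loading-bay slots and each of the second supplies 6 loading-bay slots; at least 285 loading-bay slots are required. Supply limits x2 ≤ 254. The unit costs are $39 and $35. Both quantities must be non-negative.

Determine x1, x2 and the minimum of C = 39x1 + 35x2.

x1 = 7, x2 = 49, minimum C = 1988

The feasible region is unbounded (it extends along (1, 0)), but C strictly increases along every unbounded feasible direction, so there is no improving ray and the minimum is attained at a vertex.

The binding constraints are 3x1 + 3x2 = 168 and 4x1 + 2x2 = 126.
Solving simultaneously gives x1 = 7, x2 = 49.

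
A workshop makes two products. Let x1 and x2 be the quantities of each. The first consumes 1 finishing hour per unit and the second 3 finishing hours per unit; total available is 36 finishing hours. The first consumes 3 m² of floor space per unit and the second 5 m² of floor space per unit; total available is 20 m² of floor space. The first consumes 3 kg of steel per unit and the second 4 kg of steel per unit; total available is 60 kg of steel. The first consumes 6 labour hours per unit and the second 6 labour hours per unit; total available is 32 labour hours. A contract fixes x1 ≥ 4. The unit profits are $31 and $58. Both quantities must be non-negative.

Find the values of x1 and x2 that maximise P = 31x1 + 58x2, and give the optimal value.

x1 = 4, x2 = 4/3, maximum P = 604/3

Feasible corners and P = 31x1 + 58x2:
  (16/3, 0) → P = 496/3
  (4, 0) → P = 124
  (4, 4/3) → P = 604/3

The binding constraints are 6x1 + 6x2 = 32 and x1 = 4.
Solving simultaneously gives x1 = 4, x2 = 4/3.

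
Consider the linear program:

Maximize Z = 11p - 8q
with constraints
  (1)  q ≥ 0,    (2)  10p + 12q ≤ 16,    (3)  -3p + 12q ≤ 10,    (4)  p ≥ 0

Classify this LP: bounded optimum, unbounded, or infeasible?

bounded optimum

Feasible corners and Z = 11p - 8q:
  (8/5, 0) → Z = 88/5
  (0, 0) → Z = 0
  (6/13, 37/39) → Z = -98/39
  (0, 5/6) → Z = -20/3
The feasible region has finitely many vertices and no improving ray; the maximum is 88/5 at (8/5, 0).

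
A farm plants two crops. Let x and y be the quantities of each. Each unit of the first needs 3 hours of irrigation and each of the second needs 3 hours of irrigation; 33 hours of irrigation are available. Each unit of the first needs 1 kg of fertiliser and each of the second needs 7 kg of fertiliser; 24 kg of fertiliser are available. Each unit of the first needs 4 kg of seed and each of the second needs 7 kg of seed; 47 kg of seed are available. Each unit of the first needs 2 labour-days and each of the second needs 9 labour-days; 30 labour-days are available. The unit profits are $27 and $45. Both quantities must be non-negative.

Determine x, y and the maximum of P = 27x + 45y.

x = 10, y = 1, maximum P = 315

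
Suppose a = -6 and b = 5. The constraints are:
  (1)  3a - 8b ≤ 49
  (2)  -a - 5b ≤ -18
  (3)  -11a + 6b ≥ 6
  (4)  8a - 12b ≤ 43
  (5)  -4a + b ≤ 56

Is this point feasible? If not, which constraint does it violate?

(1): -58 ≤ 49 ✓
(2): -19 ≤ -18 ✓
(3): 96 ≥ 6 ✓
(4): -108 ≤ 43 ✓
(5): 29 ≤ 56 ✓

feasible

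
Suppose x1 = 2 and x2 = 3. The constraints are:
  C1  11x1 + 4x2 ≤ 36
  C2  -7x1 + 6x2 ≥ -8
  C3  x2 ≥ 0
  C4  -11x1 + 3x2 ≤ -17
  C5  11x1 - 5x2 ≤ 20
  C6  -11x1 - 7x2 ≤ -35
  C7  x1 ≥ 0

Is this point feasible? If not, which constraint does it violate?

not feasible — violates C4

Constraint C4: -11x1 + 3x2 = -13, which is not ≤ -17. All other constraints are satisfied.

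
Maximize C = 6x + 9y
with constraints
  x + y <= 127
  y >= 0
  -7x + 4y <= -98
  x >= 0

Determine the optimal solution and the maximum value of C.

x = 606/11, y = 791/11, maximum C = 10755/11

Corner points and C = 6x + 9y:
  (127, 0) → C = 762
  (606/11, 791/11) → C = 10755/11
  (14, 0) → C = 84

The optimum lies where x + y = 127 and -7x + 4y = -98.
Solving simultaneously gives x = 606/11, y = 791/11.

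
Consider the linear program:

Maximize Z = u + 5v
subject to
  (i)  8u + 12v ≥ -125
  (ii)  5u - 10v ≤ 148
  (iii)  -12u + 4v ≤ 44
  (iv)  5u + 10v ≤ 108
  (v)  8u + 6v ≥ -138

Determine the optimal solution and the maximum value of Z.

Corner points and Z = u + 5v:
  (263/70, -1809/140) → Z = -1217/20
  (-257/44, -287/44) → Z = -423/11
  (128/5, -2) → Z = 78/5
  (-2/35, 379/35) → Z = 1893/35

u = -2/35, v = 379/35, maximum Z = 1893/35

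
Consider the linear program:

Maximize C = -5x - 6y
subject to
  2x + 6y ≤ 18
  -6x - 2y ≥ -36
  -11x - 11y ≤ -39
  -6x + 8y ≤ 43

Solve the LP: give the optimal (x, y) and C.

Extreme points and C = -5x - 6y:
  (45/8, 9/8) → C = -279/8
  (9/11, 30/11) → C = -225/11
  (159/22, -81/22) → C = -309/22

x = 159/22, y = -81/22, maximum C = -309/22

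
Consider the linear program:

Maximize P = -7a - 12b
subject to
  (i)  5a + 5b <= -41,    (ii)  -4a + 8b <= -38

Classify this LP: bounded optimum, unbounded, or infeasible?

From the feasible point (-23/10, -59/10), moving in the direction (-8, -4) keeps every constraint satisfied while P increases without bound.

unbounded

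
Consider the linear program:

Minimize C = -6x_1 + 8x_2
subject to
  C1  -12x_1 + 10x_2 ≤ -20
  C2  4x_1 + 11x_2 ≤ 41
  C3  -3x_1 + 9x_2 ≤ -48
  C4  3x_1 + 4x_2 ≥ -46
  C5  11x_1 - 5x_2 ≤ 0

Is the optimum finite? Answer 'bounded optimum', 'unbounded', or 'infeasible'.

bounded optimum

Extreme points and C = -6x_1 + 8x_2:
  (-50/13, -86/13) → C = -388/13
  (-190/39, -102/13) → C = -436/13
  (-20/7, -44/7) → C = -232/7
  (-230/59, -506/59) → C = -2668/59
The feasible region has finitely many vertices and no improving ray; the minimum is -2668/59 at (-230/59, -506/59).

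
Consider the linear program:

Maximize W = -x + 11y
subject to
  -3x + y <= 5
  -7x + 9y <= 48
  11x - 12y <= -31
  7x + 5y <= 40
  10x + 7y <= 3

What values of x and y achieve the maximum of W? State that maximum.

Feasible corners and W = -x + 11y:
  (-29/25, 38/25) → W = 447/25
  (-32/31, 59/31) → W = 681/31
  (-181/197, 343/197) → W = 3954/197

The optimum lies where -3x + y = 5 and 10x + 7y = 3.
Solving simultaneously gives x = -32/31, y = 59/31.

x = -32/31, y = 59/31, maximum W = 681/31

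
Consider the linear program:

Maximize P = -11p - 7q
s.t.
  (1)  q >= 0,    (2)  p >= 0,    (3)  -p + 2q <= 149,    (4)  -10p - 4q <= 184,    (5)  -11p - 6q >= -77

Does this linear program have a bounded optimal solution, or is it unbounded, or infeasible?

bounded optimum

Feasible corners and P = -11p - 7q:
  (0, 0) → P = 0
  (7, 0) → P = -77
  (0, 77/6) → P = -539/6
The feasible region has finitely many vertices and no improving ray; the maximum is 0 at (0, 0).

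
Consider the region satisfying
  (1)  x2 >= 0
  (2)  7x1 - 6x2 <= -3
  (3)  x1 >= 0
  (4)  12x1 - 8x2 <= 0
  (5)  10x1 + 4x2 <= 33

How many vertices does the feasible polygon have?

4

Intersecting each pair of boundary lines and keeping only the points that satisfy every inequality leaves:
  (0, 1/2)
  (3/2, 9/4)
  (0, 33/4)
  (33/16, 99/32)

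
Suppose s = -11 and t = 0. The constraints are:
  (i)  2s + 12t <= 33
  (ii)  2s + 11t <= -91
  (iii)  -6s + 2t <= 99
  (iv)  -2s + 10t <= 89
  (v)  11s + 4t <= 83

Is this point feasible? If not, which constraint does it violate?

Constraint (ii): 2s + 11t = -22, which is not ≤ -91. All other constraints are satisfied.

not feasible — violates (ii)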